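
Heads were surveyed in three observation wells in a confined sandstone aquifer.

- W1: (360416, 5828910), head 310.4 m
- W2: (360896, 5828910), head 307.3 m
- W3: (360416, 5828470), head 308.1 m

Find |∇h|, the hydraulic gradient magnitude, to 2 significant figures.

0.0083

∂h/∂x = (307.3 − 310.4) / (360896 − 360416) = -0.006458
∂h/∂y = (308.1 − 310.4) / (5828470 − 5828910) = +0.005227
|∇h| = √(-0.006458² + 0.005227²) = 0.008308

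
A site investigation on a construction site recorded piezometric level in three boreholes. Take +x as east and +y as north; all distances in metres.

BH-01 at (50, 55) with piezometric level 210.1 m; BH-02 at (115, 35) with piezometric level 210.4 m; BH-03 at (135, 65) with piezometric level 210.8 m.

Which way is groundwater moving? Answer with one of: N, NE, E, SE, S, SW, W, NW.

SW

Taking BH-01 as reference: BH-02−BH-01 = (65, -20, +0.3); BH-03−BH-01 = (85, 10, +0.7).
Solve a·Δx + b·Δy = Δh: det = 65·10 − 85·(-20) = 2350.
∂h/∂x = [(+0.3)·10 − (+0.7)·(-20)] / 2350 = +0.007234
∂h/∂y = [65·(+0.7) − 85·(+0.3)] / 2350 = +0.008511
Flow = −∇h = (-0.007234 east, -0.008511 north), which points southwest.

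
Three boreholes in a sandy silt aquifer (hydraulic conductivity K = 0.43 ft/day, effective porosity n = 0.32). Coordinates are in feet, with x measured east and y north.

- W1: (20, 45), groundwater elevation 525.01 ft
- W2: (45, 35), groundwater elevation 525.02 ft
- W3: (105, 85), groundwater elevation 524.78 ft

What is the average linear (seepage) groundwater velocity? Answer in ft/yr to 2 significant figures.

1.8 ft/yr

Differences from W1: to W2 (Δx, Δy, Δh) = (25, -10, +0.01); to W3 = (85, 40, -0.23).
Solve a·Δx + b·Δy = Δh: det = 25·40 − 85·(-10) = 1850.
∂h/∂x = [(+0.01)·40 − (-0.23)·(-10)] / 1850 = -0.001027
∂h/∂y = [25·(-0.23) − 85·(+0.01)] / 1850 = -0.003568
|∇h| = √(-0.001027² + -0.003568²) = 0.003713
Seepage velocity v = K·i/n = 0.43 × 0.003713 / 0.32 = 0.004989 ft/day = 1.822 ft/yr.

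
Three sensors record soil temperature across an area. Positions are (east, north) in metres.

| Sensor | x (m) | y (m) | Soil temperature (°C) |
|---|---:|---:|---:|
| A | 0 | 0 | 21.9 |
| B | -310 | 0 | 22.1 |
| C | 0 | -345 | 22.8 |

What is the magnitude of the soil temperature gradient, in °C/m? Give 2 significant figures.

∂T/∂x = (22.1 − 21.9) / (-310 − 0) = -0.0006452
∂T/∂y = (22.8 − 21.9) / (-345 − 0) = -0.002609
|∇f| = √(-0.0006452² + -0.002609²) = 0.002688 °C/m

0.0027 °C/m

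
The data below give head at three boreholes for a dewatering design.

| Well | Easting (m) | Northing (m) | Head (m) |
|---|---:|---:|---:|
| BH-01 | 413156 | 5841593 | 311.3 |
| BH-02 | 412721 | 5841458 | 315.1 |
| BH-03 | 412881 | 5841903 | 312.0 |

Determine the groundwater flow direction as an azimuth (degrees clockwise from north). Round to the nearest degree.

060°

Differences from BH-01: to BH-02 (Δx, Δy, Δh) = (-435, -135, +3.8); to BH-03 = (-275, 310, +0.7).
Determinant of the coordinate differences = (-435)·310 − (-275)·(-135) = -171975.
∂h/∂x = [(+3.8)·310 − (+0.7)·(-135)] / -171975 = -0.007399
∂h/∂y = [(-435)·(+0.7) − (-275)·(+3.8)] / -171975 = -0.004306
Flow direction (−∇h) has components (+0.007399 E, +0.004306 N).
Azimuth = atan2(E, N) = atan2(+0.007399, +0.004306) = 59.8° ≈ 060°.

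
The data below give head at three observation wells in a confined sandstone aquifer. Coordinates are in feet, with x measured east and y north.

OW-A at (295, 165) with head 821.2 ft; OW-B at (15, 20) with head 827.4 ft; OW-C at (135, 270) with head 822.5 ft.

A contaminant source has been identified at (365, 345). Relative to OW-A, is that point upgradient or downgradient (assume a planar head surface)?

downgradient

Differences from OW-A: to OW-B (Δx, Δy, Δh) = (-280, -145, +6.2); to OW-C = (-160, 105, +1.3).
Determinant of the coordinate differences = (-280)·105 − (-160)·(-145) = -52600.
∂h/∂x = [(+6.2)·105 − (+1.3)·(-145)] / -52600 = -0.01596
∂h/∂y = [(-280)·(+1.3) − (-160)·(+6.2)] / -52600 = -0.01194
Head at (365, 345) = 821.2 + (-0.01596)·(70) + (-0.01194)·(180) = 817.93 ft.
That is lower than the 821.2 ft at OW-A, so the point is downgradient.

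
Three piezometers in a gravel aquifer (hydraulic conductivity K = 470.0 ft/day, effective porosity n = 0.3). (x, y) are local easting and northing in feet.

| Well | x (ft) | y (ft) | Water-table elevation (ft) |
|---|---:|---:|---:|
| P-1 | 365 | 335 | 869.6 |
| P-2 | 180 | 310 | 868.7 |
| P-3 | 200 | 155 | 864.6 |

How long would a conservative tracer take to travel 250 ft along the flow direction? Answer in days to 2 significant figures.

With h = a·x + b·y + c and P-1 as origin, the differences give:
  (-185)·a + (-25)·b = -0.9
  (-165)·a + (-180)·b = -5.0
Eliminate b (×(-180) and ×(-25), subtract): 29175·a = 37.00 → a = ∂h/∂x = +0.001268
Back-substitute: b = ∂h/∂y = +0.02662.
|∇h| = √(0.001268² + 0.02662²) = 0.02665
Seepage velocity v = K·i/n = 470.0 × 0.02665 / 0.3 = 41.75 ft/day.
t = 250 / 41.75 = 5.988 days.

6.0 days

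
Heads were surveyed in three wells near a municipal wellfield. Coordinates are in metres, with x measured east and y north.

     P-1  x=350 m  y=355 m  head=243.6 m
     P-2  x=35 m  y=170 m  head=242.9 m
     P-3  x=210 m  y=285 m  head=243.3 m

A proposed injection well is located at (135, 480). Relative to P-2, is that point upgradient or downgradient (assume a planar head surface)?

Three-point gradient (reference P-1): Δ to P-2 = (-315, -185, -0.7), Δ to P-3 = (-140, -70, -0.3).
∂h/∂x = +0.001688, ∂h/∂y = +0.0009091 (det = -3850).
Head at (135, 480) = 243.6 + (+0.001688)·(-215) + (+0.0009091)·(125) = 243.35 m.
That is higher than the 242.9 m at P-2, so the point is upgradient.

upgradient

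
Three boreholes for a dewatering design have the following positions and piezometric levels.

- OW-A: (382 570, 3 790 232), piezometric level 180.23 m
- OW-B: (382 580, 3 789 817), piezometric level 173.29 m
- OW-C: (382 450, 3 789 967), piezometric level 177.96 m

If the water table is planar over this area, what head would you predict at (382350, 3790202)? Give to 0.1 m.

183.5 m

Taking OW-A as reference: OW-B−OW-A = (10, -415, -6.94); OW-C−OW-A = (-120, -265, -2.27).
Determinant of the coordinate differences = 10·(-265) − (-120)·(-415) = -52450.
∂h/∂x = [(-6.94)·(-265) − (-2.27)·(-415)] / -52450 = -0.01710
∂h/∂y = [10·(-2.27) − (-120)·(-6.94)] / -52450 = +0.01631
h(382350, 3790202) = 180.23 + (-0.01710)·(-220) + (+0.01631)·(-30) = 180.23 +3.763 -0.489 = 183.503 m.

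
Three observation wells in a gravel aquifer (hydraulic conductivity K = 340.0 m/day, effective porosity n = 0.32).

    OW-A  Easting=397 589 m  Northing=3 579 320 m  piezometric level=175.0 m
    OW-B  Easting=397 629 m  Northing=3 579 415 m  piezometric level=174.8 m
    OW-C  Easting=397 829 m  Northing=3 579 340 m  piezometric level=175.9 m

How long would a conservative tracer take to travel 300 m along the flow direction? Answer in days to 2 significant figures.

Taking OW-A as reference: OW-B−OW-A = (40, 95, -0.2); OW-C−OW-A = (240, 20, +0.9).
Solve a·Δx + b·Δy = Δh: det = 40·20 − 240·95 = -22000.
∂h/∂x = [(-0.2)·20 − (+0.9)·95] / -22000 = +0.004068
∂h/∂y = [40·(+0.9) − 240·(-0.2)] / -22000 = -0.003818
|∇h| = √(0.004068² + -0.003818²) = 0.005579
Seepage velocity v = K·i/n = 340.0 × 0.005579 / 0.32 = 5.928 m/day.
t = 300 / 5.928 = 50.61 days.

51 days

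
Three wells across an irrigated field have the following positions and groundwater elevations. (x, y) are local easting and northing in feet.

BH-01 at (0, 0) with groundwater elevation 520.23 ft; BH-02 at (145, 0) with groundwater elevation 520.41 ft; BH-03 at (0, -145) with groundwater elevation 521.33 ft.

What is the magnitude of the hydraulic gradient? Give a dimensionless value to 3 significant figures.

∂h/∂x = (520.41 − 520.23) / (145 − 0) = +0.001241
∂h/∂y = (521.33 − 520.23) / (-145 − 0) = -0.007586
|∇h| = √(0.001241² + -0.007586²) = 0.007687

0.00769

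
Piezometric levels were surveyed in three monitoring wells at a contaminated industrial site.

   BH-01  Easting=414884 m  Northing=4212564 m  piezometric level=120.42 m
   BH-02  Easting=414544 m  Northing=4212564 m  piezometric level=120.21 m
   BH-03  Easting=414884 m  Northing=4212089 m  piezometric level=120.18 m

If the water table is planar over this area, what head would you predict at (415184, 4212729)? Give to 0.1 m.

∂h/∂x = (120.21 − 120.42) / (414544 − 414884) = +0.0006176
∂h/∂y = (120.18 − 120.42) / (4212089 − 4212564) = +0.0005053
h(415184, 4212729) = 120.42 + (+0.0006176)·(300) + (+0.0005053)·(165) = 120.42 +0.185 +0.083 = 120.689 m.

120.7 m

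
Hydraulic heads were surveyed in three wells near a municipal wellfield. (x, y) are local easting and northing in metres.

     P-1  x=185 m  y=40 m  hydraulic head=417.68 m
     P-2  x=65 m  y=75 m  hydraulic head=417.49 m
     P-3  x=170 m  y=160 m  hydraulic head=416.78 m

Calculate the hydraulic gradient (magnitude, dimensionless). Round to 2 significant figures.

With h = a·x + b·y + c and P-1 as origin, the differences give:
  (-120)·a + 35·b = -0.19
  (-15)·a + 120·b = -0.90
Eliminate b (×120 and ×35, subtract): -13875·a = 8.700 → a = ∂h/∂x = -0.0006270
Back-substitute: b = ∂h/∂y = -0.007578.
|∇h| = √(-0.0006270² + -0.007578²) = 0.007604

0.0076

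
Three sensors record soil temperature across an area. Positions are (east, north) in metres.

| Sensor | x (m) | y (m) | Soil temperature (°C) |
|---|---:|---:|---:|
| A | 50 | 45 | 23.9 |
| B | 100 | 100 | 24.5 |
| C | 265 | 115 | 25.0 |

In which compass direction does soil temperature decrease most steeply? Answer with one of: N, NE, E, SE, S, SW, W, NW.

S

Differences from A: to B (Δx, Δy, Δh) = (50, 55, +0.6); to C = (215, 70, +1.1).
Solve a·Δx + b·Δy = ΔT: det = 50·70 − 215·55 = -8325.
∂T/∂x = [(+0.6)·70 − (+1.1)·55] / -8325 = +0.002222
∂T/∂y = [50·(+1.1) − 215·(+0.6)] / -8325 = +0.008889
Steepest decrease is along −∇f = (-0.002222 E, -0.008889 N) → south.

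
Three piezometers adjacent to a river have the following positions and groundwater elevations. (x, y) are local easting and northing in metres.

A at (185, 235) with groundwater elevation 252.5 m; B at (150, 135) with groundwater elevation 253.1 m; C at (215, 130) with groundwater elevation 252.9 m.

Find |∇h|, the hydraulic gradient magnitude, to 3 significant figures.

With h = a·x + b·y + c and A as origin, the differences give:
  (-35)·a + (-100)·b = +0.6
  30·a + (-105)·b = +0.4
Eliminate b (×(-105) and ×(-100), subtract): 6675·a = -23.00 → a = ∂h/∂x = -0.003446
Back-substitute: b = ∂h/∂y = -0.004794.
|∇h| = √(-0.003446² + -0.004794²) = 0.005904

0.00590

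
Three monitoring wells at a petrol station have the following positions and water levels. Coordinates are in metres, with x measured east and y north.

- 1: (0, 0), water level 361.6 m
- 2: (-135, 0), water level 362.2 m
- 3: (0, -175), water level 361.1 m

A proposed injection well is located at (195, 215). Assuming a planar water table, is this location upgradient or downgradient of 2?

downgradient

∂h/∂x = (362.2 − 361.6) / (-135 − 0) = -0.004444
∂h/∂y = (361.1 − 361.6) / (-175 − 0) = +0.002857
Head at (195, 215) = 361.6 + (-0.004444)·(195) + (+0.002857)·(215) = 361.35 m.
That is lower than the 362.2 m at 2, so the point is downgradient.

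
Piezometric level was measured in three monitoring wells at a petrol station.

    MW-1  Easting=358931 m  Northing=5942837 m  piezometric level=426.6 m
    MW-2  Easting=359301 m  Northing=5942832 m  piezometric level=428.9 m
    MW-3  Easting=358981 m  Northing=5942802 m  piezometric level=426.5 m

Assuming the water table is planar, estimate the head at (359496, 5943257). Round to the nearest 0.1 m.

With h = a·x + b·y + c and MW-1 as origin, the differences give:
  370·a + (-5)·b = +2.3
  50·a + (-35)·b = -0.1
Eliminate b (×(-35) and ×(-5), subtract): -12700·a = -81.00 → a = ∂h/∂x = +0.006378
Back-substitute: b = ∂h/∂y = +0.01197.
h(359496, 5943257) = 426.6 + (+0.006378)·(565) + (+0.01197)·(420) = 426.6 +3.604 +5.027 = 435.230 m.

435.2 m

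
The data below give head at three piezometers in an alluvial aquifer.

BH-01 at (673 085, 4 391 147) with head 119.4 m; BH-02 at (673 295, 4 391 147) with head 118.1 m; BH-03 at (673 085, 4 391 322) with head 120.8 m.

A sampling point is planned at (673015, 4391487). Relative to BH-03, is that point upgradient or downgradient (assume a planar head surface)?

∂h/∂x = (118.1 − 119.4) / (673295 − 673085) = -0.006190
∂h/∂y = (120.8 − 119.4) / (4391322 − 4391147) = +0.008000
Head at (673015, 4391487) = 119.4 + (-0.006190)·(-70) + (+0.008000)·(340) = 122.55 m.
That is higher than the 120.8 m at BH-03, so the point is upgradient.

upgradient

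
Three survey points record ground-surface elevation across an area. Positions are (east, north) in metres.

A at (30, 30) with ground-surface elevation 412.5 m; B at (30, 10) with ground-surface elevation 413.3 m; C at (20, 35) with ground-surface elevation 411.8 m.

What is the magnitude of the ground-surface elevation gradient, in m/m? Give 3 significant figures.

0.0640 m/m

Taking A as reference: B−A = (0, -20, +0.8); C−A = (-10, 5, -0.7).
Determinant of the coordinate differences = 0·5 − (-10)·(-20) = -200.
∂z/∂x = [(+0.8)·5 − (-0.7)·(-20)] / -200 = +0.05000
∂z/∂y = [0·(-0.7) − (-10)·(+0.8)] / -200 = -0.04000
|∇f| = √(0.05000² + -0.04000²) = 0.06403 m/m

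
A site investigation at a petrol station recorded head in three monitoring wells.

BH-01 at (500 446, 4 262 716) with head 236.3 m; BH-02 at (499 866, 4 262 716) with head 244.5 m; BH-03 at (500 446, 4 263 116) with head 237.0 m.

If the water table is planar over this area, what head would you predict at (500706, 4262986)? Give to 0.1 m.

233.1 m

∂h/∂x = (244.5 − 236.3) / (499866 − 500446) = -0.01414
∂h/∂y = (237.0 − 236.3) / (4263116 − 4262716) = +0.001750
h(500706, 4262986) = 236.3 + (-0.01414)·(260) + (+0.001750)·(270) = 236.3 -3.676 +0.472 = 233.097 m.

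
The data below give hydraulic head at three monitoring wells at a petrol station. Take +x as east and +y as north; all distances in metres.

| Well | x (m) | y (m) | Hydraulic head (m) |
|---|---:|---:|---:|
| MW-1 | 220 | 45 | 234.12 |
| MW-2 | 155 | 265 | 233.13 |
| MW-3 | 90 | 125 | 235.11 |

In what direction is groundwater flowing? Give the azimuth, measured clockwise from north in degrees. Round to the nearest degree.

057°

Differences from MW-1: to MW-2 (Δx, Δy, Δh) = (-65, 220, -0.99); to MW-3 = (-130, 80, +0.99).
Solve a·Δx + b·Δy = Δh: det = (-65)·80 − (-130)·220 = 23400.
∂h/∂x = [(-0.99)·80 − (+0.99)·220] / 23400 = -0.01269
∂h/∂y = [(-65)·(+0.99) − (-130)·(-0.99)] / 23400 = -0.008250
Flow direction (−∇h) has components (+0.01269 E, +0.008250 N).
Azimuth = atan2(E, N) = atan2(+0.01269, +0.008250) = 57.0° ≈ 057°.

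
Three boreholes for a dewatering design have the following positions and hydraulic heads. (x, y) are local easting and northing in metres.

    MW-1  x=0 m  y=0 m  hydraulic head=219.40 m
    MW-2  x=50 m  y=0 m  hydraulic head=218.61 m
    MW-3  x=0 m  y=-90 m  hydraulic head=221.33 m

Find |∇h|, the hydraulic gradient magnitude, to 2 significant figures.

∂h/∂x = (218.61 − 219.40) / (50 − 0) = -0.01580
∂h/∂y = (221.33 − 219.40) / (-90 − 0) = -0.02144
|∇h| = √(-0.01580² + -0.02144²) = 0.02663

0.027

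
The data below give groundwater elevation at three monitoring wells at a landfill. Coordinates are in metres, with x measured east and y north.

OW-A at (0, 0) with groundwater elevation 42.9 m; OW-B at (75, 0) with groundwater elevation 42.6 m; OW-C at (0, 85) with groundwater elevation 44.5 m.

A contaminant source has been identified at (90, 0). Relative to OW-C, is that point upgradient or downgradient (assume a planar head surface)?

downgradient

∂h/∂x = (42.6 − 42.9) / (75 − 0) = -0.004000
∂h/∂y = (44.5 − 42.9) / (85 − 0) = +0.01882
Head at (90, 0) = 42.9 + (-0.004000)·(90) + (+0.01882)·(0) = 42.54 m.
That is lower than the 44.5 m at OW-C, so the point is downgradient.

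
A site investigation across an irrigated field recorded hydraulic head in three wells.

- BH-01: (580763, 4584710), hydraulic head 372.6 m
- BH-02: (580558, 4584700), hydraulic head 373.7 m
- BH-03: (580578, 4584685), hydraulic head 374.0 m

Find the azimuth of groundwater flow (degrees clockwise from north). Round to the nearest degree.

009°

With h = a·x + b·y + c and BH-01 as origin, the differences give:
  (-205)·a + (-10)·b = +1.1
  (-185)·a + (-25)·b = +1.4
Eliminate b (×(-25) and ×(-10), subtract): 3275·a = -13.50 → a = ∂h/∂x = -0.004122
Back-substitute: b = ∂h/∂y = -0.02550.
Flow direction (−∇h) has components (+0.004122 E, +0.02550 N).
Azimuth = atan2(E, N) = atan2(+0.004122, +0.02550) = 9.2° ≈ 009°.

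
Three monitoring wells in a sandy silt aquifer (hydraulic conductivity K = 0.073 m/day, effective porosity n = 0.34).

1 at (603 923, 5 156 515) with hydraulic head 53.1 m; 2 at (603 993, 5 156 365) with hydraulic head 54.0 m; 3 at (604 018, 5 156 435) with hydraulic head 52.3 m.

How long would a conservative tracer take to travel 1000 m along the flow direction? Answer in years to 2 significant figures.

With h = a·x + b·y + c and 1 as origin, the differences give:
  70·a + (-150)·b = +0.9
  95·a + (-80)·b = -0.8
Eliminate b (×(-80) and ×(-150), subtract): 8650·a = -192.00 → a = ∂h/∂x = -0.02220
Back-substitute: b = ∂h/∂y = -0.01636.
|∇h| = √(-0.02220² + -0.01636²) = 0.02758
Seepage velocity v = K·i/n = 0.073 × 0.02758 / 0.34 = 0.005922 m/day.
t = 1000 / 0.005922 = 1.689e+05 days = 462 years.

460 years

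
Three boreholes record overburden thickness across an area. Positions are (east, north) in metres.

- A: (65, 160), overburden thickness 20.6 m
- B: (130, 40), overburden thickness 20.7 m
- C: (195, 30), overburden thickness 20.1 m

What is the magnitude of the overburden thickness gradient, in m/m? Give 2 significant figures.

0.012 m/m

Differences from A: to B (Δx, Δy, Δh) = (65, -120, +0.1); to C = (130, -130, -0.5).
Solve a·Δx + b·Δy = Δd: det = 65·(-130) − 130·(-120) = 7150.
∂d/∂x = [(+0.1)·(-130) − (-0.5)·(-120)] / 7150 = -0.01021
∂d/∂y = [65·(-0.5) − 130·(+0.1)] / 7150 = -0.006364
|∇f| = √(-0.01021² + -0.006364²) = 0.01203 m/m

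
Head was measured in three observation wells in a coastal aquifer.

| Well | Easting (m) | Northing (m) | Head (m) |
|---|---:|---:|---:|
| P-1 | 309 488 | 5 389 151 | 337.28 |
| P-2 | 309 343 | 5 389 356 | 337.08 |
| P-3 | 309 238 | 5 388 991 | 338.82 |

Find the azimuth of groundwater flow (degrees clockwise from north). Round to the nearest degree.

With h = a·x + b·y + c and P-1 as origin, the differences give:
  (-145)·a + 205·b = -0.20
  (-250)·a + (-160)·b = +1.54
Eliminate b (×(-160) and ×205, subtract): 74450·a = -283.700 → a = ∂h/∂x = -0.003811
Back-substitute: b = ∂h/∂y = -0.003671.
Flow direction (−∇h) has components (+0.003811 E, +0.003671 N).
Azimuth = atan2(E, N) = atan2(+0.003811, +0.003671) = 46.1° ≈ 046°.

046°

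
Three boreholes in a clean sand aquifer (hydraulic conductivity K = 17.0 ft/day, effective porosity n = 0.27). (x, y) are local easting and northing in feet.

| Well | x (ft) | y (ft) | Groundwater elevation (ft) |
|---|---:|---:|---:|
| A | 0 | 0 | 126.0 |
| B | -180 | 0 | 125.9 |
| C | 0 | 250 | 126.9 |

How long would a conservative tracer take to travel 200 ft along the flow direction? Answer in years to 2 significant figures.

∂h/∂x = (125.9 − 126.0) / (-180 − 0) = +0.0005556
∂h/∂y = (126.9 − 126.0) / (250 − 0) = +0.003600
|∇h| = √(0.0005556² + 0.003600²) = 0.003643
Seepage velocity v = K·i/n = 17.0 × 0.003643 / 0.27 = 0.2294 ft/day.
t = 200 / 0.2294 = 871.8 days = 2.39 years.

2.4 years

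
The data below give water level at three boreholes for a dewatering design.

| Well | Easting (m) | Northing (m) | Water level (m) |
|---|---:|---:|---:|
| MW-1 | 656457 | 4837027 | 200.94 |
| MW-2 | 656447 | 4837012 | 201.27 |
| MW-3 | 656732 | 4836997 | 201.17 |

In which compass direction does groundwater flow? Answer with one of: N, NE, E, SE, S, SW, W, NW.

N

Differences from MW-1: to MW-2 (Δx, Δy, Δh) = (-10, -15, +0.33); to MW-3 = (275, -30, +0.23).
Determinant of the coordinate differences = (-10)·(-30) − 275·(-15) = 4425.
∂h/∂x = [(+0.33)·(-30) − (+0.23)·(-15)] / 4425 = -0.001458
∂h/∂y = [(-10)·(+0.23) − 275·(+0.33)] / 4425 = -0.02103
Flow = −∇h = (+0.001458 east, +0.02103 north), which points north.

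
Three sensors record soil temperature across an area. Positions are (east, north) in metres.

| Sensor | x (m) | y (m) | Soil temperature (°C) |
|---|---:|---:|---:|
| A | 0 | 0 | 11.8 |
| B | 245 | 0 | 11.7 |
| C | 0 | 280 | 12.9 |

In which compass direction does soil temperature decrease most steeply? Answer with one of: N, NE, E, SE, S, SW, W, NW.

∂T/∂x = (11.7 − 11.8) / (245 − 0) = -0.0004082
∂T/∂y = (12.9 − 11.8) / (280 − 0) = +0.003929
Steepest decrease is along −∇f = (+0.0004082 E, -0.003929 N) → south.

S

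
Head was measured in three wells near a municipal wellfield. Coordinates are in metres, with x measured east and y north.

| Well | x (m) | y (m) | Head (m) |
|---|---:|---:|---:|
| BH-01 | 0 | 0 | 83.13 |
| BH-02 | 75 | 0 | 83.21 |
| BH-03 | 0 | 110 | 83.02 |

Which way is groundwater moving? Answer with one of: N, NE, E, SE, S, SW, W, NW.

∂h/∂x = (83.21 − 83.13) / (75 − 0) = +0.001067
∂h/∂y = (83.02 − 83.13) / (110 − 0) = -0.0010000
Flow = −∇h = (-0.001067 east, +0.0010000 north), which points northwest.

NW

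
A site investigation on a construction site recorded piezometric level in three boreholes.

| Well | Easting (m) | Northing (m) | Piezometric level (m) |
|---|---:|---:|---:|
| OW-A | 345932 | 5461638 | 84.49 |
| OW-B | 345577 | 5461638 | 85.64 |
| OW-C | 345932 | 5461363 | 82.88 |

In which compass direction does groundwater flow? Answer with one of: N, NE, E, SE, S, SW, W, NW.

∂h/∂x = (85.64 − 84.49) / (345577 − 345932) = -0.003239
∂h/∂y = (82.88 − 84.49) / (5461363 − 5461638) = +0.005855
Flow = −∇h = (+0.003239 east, -0.005855 north), which points southeast.

SE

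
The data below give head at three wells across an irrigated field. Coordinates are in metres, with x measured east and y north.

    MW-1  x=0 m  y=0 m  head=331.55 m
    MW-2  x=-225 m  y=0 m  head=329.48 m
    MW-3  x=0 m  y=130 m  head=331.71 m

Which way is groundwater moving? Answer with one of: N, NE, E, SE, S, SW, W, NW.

W

∂h/∂x = (329.48 − 331.55) / (-225 − 0) = +0.009200
∂h/∂y = (331.71 − 331.55) / (130 − 0) = +0.001231
Flow = −∇h = (-0.009200 east, -0.001231 north), which points west.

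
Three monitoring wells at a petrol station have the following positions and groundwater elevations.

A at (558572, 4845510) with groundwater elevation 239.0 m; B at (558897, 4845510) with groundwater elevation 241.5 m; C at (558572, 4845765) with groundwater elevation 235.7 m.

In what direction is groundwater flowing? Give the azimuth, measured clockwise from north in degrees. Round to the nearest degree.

∂h/∂x = (241.5 − 239.0) / (558897 − 558572) = +0.007692
∂h/∂y = (235.7 − 239.0) / (4845765 − 4845510) = -0.01294
Flow direction (−∇h) has components (-0.007692 E, +0.01294 N).
Azimuth = atan2(E, N) = atan2(-0.007692, +0.01294) = 329.3° ≈ 329°.

329°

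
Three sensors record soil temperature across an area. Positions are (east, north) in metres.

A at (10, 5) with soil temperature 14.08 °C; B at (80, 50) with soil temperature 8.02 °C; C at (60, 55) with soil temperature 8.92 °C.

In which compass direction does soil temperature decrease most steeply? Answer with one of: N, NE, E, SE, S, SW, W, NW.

Differences from A: to B (Δx, Δy, Δh) = (70, 45, -6.06); to C = (50, 50, -5.16).
Determinant of the coordinate differences = 70·50 − 50·45 = 1250.
∂T/∂x = [(-6.06)·50 − (-5.16)·45] / 1250 = -0.05664
∂T/∂y = [70·(-5.16) − 50·(-6.06)] / 1250 = -0.04656
Steepest decrease is along −∇f = (+0.05664 E, +0.04656 N) → northeast.

NE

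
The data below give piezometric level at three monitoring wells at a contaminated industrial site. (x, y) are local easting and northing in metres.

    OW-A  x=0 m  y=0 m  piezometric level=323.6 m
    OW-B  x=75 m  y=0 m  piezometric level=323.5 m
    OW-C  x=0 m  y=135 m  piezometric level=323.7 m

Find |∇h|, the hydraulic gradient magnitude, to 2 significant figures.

∂h/∂x = (323.5 − 323.6) / (75 − 0) = -0.001333
∂h/∂y = (323.7 − 323.6) / (135 − 0) = +0.0007407
|∇h| = √(-0.001333² + 0.0007407²) = 0.001525

0.0015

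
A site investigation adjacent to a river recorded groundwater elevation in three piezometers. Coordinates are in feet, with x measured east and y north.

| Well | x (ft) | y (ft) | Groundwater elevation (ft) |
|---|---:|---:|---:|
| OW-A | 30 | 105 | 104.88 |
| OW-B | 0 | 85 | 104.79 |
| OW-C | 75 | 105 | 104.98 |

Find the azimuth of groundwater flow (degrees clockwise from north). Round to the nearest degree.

242°

With h = a·x + b·y + c and OW-A as origin, the differences give:
  (-30)·a + (-20)·b = -0.09
  45·a + 0·b = +0.10
Eliminate b (×0 and ×(-20), subtract): 900·a = 2.000 → a = ∂h/∂x = +0.002222
Back-substitute: b = ∂h/∂y = +0.001167.
Flow direction (−∇h) has components (-0.002222 E, -0.001167 N).
Azimuth = atan2(E, N) = atan2(-0.002222, -0.001167) = 242.3° ≈ 242°.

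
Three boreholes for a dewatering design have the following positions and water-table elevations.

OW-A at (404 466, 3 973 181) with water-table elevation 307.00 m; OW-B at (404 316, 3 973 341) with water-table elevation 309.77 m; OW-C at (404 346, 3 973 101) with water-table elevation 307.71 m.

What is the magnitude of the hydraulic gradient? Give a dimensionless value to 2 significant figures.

0.013

Differences from OW-A: to OW-B (Δx, Δy, Δh) = (-150, 160, +2.77); to OW-C = (-120, -80, +0.71).
Solve a·Δx + b·Δy = Δh: det = (-150)·(-80) − (-120)·160 = 31200.
∂h/∂x = [(+2.77)·(-80) − (+0.71)·160] / 31200 = -0.01074
∂h/∂y = [(-150)·(+0.71) − (-120)·(+2.77)] / 31200 = +0.007240
|∇h| = √(-0.01074² + 0.007240²) = 0.01295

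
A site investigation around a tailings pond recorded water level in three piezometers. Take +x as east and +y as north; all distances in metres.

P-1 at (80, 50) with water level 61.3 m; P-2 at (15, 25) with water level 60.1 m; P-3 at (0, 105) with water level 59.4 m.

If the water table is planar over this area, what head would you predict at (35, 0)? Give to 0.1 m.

60.6 m

Differences from P-1: to P-2 (Δx, Δy, Δh) = (-65, -25, -1.2); to P-3 = (-80, 55, -1.9).
Determinant of the coordinate differences = (-65)·55 − (-80)·(-25) = -5575.
∂h/∂x = [(-1.2)·55 − (-1.9)·(-25)] / -5575 = +0.02036
∂h/∂y = [(-65)·(-1.9) − (-80)·(-1.2)] / -5575 = -0.004933
h(35, 0) = 61.3 + (+0.02036)·(-45) + (-0.004933)·(-50) = 61.3 -0.916 +0.247 = 60.630 m.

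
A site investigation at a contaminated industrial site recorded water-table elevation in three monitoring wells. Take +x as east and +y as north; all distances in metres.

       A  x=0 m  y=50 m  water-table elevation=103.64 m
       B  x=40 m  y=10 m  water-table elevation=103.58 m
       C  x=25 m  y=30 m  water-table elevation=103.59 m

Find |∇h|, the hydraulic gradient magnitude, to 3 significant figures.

0.00472

With h = a·x + b·y + c and A as origin, the differences give:
  40·a + (-40)·b = -0.06
  25·a + (-20)·b = -0.05
Eliminate b (×(-20) and ×(-40), subtract): 200·a = -0.800 → a = ∂h/∂x = -0.004000
Back-substitute: b = ∂h/∂y = -0.002500.
|∇h| = √(-0.004000² + -0.002500²) = 0.004717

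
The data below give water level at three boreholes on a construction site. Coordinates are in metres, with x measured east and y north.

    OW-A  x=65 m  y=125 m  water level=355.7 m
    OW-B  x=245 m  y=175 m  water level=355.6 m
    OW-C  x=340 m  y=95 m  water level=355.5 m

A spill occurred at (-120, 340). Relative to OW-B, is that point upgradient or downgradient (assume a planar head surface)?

Differences from OW-A: to OW-B (Δx, Δy, Δh) = (180, 50, -0.1); to OW-C = (275, -30, -0.2).
Solve a·Δx + b·Δy = Δh: det = 180·(-30) − 275·50 = -19150.
∂h/∂x = [(-0.1)·(-30) − (-0.2)·50] / -19150 = -0.0006789
∂h/∂y = [180·(-0.2) − 275·(-0.1)] / -19150 = +0.0004439
Head at (-120, 340) = 355.7 + (-0.0006789)·(-185) + (+0.0004439)·(215) = 355.92 m.
That is higher than the 355.6 m at OW-B, so the point is upgradient.

upgradient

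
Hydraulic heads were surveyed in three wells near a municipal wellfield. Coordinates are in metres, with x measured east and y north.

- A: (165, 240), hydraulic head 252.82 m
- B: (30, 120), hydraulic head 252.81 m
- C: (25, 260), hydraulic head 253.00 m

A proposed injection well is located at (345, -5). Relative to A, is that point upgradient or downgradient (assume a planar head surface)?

downgradient

Taking A as reference: B−A = (-135, -120, -0.01); C−A = (-140, 20, +0.18).
Solve a·Δx + b·Δy = Δh: det = (-135)·20 − (-140)·(-120) = -19500.
∂h/∂x = [(-0.01)·20 − (+0.18)·(-120)] / -19500 = -0.001097
∂h/∂y = [(-135)·(+0.18) − (-140)·(-0.01)] / -19500 = +0.001318
Head at (345, -5) = 252.82 + (-0.001097)·(180) + (+0.001318)·(-245) = 252.30 m.
That is lower than the 252.82 m at A, so the point is downgradient.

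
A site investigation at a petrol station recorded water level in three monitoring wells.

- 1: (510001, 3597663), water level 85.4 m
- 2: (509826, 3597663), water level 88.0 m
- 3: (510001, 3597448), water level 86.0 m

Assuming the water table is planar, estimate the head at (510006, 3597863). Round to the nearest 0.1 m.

84.8 m

∂h/∂x = (88.0 − 85.4) / (509826 − 510001) = -0.01486
∂h/∂y = (86.0 − 85.4) / (3597448 − 3597663) = -0.002791
h(510006, 3597863) = 85.4 + (-0.01486)·(5) + (-0.002791)·(200) = 85.4 -0.074 -0.558 = 84.768 m.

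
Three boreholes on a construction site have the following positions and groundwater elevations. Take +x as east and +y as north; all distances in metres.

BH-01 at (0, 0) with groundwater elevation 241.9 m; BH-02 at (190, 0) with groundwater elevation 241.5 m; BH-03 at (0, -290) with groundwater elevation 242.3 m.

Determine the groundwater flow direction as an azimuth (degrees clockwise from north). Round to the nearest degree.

∂h/∂x = (241.5 − 241.9) / (190 − 0) = -0.002105
∂h/∂y = (242.3 − 241.9) / (-290 − 0) = -0.001379
Flow direction (−∇h) has components (+0.002105 E, +0.001379 N).
Azimuth = atan2(E, N) = atan2(+0.002105, +0.001379) = 56.8° ≈ 057°.

057°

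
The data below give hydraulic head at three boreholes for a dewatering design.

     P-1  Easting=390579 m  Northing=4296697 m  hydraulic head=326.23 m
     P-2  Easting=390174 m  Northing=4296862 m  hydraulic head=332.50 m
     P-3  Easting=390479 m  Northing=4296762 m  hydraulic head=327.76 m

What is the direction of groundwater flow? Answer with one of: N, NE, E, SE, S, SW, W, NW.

E

Taking P-1 as reference: P-2−P-1 = (-405, 165, +6.27); P-3−P-1 = (-100, 65, +1.53).
Solve a·Δx + b·Δy = Δh: det = (-405)·65 − (-100)·165 = -9825.
∂h/∂x = [(+6.27)·65 − (+1.53)·165] / -9825 = -0.01579
∂h/∂y = [(-405)·(+1.53) − (-100)·(+6.27)] / -9825 = -0.0007481
Flow = −∇h = (+0.01579 east, +0.0007481 north), which points east.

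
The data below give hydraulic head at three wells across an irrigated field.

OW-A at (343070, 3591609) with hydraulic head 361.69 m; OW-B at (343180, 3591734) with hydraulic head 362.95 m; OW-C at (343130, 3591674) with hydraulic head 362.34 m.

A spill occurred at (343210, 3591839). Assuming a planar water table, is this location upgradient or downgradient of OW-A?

Differences from OW-A: to OW-B (Δx, Δy, Δh) = (110, 125, +1.26); to OW-C = (60, 65, +0.65).
Solve a·Δx + b·Δy = Δh: det = 110·65 − 60·125 = -350.
∂h/∂x = [(+1.26)·65 − (+0.65)·125] / -350 = -0.001857
∂h/∂y = [110·(+0.65) − 60·(+1.26)] / -350 = +0.01171
Head at (343210, 3591839) = 361.69 + (-0.001857)·(140) + (+0.01171)·(230) = 364.12 m.
That is higher than the 361.69 m at OW-A, so the point is upgradient.

upgradient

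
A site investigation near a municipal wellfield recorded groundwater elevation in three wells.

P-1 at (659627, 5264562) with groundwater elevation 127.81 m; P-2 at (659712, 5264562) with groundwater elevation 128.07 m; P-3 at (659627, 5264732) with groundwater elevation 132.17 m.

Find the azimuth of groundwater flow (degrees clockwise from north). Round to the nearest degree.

∂h/∂x = (128.07 − 127.81) / (659712 − 659627) = +0.003059
∂h/∂y = (132.17 − 127.81) / (5264732 − 5264562) = +0.02565
Flow direction (−∇h) has components (-0.003059 E, -0.02565 N).
Azimuth = atan2(E, N) = atan2(-0.003059, -0.02565) = 186.8° ≈ 187°.

187°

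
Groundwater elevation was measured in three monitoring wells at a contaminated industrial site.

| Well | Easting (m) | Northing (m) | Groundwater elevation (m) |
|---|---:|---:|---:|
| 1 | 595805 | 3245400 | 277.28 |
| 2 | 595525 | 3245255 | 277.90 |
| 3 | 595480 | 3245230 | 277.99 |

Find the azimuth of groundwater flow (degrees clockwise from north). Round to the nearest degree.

Taking 1 as reference: 2−1 = (-280, -145, +0.62); 3−1 = (-325, -170, +0.71).
Solve a·Δx + b·Δy = Δh: det = (-280)·(-170) − (-325)·(-145) = 475.
∂h/∂x = [(+0.62)·(-170) − (+0.71)·(-145)] / 475 = -0.005158
∂h/∂y = [(-280)·(+0.71) − (-325)·(+0.62)] / 475 = +0.005684
Flow direction (−∇h) has components (+0.005158 E, -0.005684 N).
Azimuth = atan2(E, N) = atan2(+0.005158, -0.005684) = 137.8° ≈ 138°.

138°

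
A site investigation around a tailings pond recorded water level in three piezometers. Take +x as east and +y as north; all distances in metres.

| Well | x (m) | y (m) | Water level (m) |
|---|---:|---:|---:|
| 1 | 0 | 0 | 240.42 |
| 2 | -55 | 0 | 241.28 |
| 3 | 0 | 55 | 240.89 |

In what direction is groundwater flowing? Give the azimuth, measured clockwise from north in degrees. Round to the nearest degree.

∂h/∂x = (241.28 − 240.42) / (-55 − 0) = -0.01564
∂h/∂y = (240.89 − 240.42) / (55 − 0) = +0.008545
Flow direction (−∇h) has components (+0.01564 E, -0.008545 N).
Azimuth = atan2(E, N) = atan2(+0.01564, -0.008545) = 118.7° ≈ 119°.

119°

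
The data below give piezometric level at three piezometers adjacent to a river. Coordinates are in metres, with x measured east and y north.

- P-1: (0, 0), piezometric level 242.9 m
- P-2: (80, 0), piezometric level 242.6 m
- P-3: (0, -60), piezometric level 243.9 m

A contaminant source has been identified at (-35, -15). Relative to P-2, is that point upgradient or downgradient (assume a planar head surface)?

∂h/∂x = (242.6 − 242.9) / (80 − 0) = -0.003750
∂h/∂y = (243.9 − 242.9) / (-60 − 0) = -0.01667
Head at (-35, -15) = 242.9 + (-0.003750)·(-35) + (-0.01667)·(-15) = 243.28 m.
That is higher than the 242.6 m at P-2, so the point is upgradient.

upgradient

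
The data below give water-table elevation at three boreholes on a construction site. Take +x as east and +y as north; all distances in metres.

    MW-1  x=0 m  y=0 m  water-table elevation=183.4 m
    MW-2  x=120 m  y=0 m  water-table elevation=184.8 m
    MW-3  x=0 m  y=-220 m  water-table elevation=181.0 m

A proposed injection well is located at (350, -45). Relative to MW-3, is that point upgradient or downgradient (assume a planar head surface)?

upgradient

∂h/∂x = (184.8 − 183.4) / (120 − 0) = +0.01167
∂h/∂y = (181.0 − 183.4) / (-220 − 0) = +0.01091
Head at (350, -45) = 183.4 + (+0.01167)·(350) + (+0.01091)·(-45) = 186.99 m.
That is higher than the 181.0 m at MW-3, so the point is upgradient.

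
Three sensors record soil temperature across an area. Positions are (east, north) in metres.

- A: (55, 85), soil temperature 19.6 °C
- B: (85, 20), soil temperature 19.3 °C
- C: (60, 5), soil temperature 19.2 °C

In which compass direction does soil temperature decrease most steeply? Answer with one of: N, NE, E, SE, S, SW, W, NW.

Three-point gradient (reference A): Δ to B = (30, -65, -0.3), Δ to C = (5, -80, -0.4).
∂T/∂x = +0.0009639, ∂T/∂y = +0.005060 (det = -2075).
Steepest decrease is along −∇f = (-0.0009639 E, -0.005060 N) → south.

S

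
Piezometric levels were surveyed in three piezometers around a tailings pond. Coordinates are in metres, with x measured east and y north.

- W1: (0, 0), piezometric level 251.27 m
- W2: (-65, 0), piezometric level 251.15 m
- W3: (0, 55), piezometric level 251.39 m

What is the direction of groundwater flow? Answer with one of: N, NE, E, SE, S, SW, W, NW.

SW

∂h/∂x = (251.15 − 251.27) / (-65 − 0) = +0.001846
∂h/∂y = (251.39 − 251.27) / (55 − 0) = +0.002182
Flow = −∇h = (-0.001846 east, -0.002182 north), which points southwest.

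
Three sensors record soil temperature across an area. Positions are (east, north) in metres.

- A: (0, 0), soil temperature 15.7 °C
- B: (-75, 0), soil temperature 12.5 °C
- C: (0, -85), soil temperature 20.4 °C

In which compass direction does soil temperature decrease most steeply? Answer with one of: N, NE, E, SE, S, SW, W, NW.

∂T/∂x = (12.5 − 15.7) / (-75 − 0) = +0.04267
∂T/∂y = (20.4 − 15.7) / (-85 − 0) = -0.05529
Steepest decrease is along −∇f = (-0.04267 E, +0.05529 N) → northwest.

NW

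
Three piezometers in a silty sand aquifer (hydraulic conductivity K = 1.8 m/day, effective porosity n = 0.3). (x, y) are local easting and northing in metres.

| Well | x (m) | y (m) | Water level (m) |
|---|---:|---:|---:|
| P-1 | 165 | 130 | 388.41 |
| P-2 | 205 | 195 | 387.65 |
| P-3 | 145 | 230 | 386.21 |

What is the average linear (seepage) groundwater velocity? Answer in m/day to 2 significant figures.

0.14 m/day

With h = a·x + b·y + c and P-1 as origin, the differences give:
  40·a + 65·b = -0.76
  (-20)·a + 100·b = -2.20
Eliminate b (×100 and ×65, subtract): 5300·a = 67.000 → a = ∂h/∂x = +0.01264
Back-substitute: b = ∂h/∂y = -0.01947.
|∇h| = √(0.01264² + -0.01947²) = 0.02321
Seepage velocity v = K·i/n = 1.8 × 0.02321 / 0.3 = 0.1393 m/day.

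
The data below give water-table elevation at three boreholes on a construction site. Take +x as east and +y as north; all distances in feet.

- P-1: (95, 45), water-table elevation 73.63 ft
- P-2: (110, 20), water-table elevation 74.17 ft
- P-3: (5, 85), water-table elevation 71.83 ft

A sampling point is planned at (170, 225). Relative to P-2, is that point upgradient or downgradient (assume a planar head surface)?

Taking P-1 as reference: P-2−P-1 = (15, -25, +0.54); P-3−P-1 = (-90, 40, -1.80).
Solve a·Δx + b·Δy = Δh: det = 15·40 − (-90)·(-25) = -1650.
∂h/∂x = [(+0.54)·40 − (-1.80)·(-25)] / -1650 = +0.01418
∂h/∂y = [15·(-1.80) − (-90)·(+0.54)] / -1650 = -0.01309
Head at (170, 225) = 73.63 + (+0.01418)·(75) + (-0.01309)·(180) = 72.34 ft.
That is lower than the 74.17 ft at P-2, so the point is downgradient.

downgradient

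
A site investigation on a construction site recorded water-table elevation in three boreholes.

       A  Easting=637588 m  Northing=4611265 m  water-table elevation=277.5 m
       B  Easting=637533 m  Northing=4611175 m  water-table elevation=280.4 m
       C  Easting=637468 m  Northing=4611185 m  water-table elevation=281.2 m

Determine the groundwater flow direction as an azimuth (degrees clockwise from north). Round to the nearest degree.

035°

Differences from A: to B (Δx, Δy, Δh) = (-55, -90, +2.9); to C = (-120, -80, +3.7).
Solve a·Δx + b·Δy = Δh: det = (-55)·(-80) − (-120)·(-90) = -6400.
∂h/∂x = [(+2.9)·(-80) − (+3.7)·(-90)] / -6400 = -0.01578
∂h/∂y = [(-55)·(+3.7) − (-120)·(+2.9)] / -6400 = -0.02258
Flow direction (−∇h) has components (+0.01578 E, +0.02258 N).
Azimuth = atan2(E, N) = atan2(+0.01578, +0.02258) = 35.0° ≈ 035°.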